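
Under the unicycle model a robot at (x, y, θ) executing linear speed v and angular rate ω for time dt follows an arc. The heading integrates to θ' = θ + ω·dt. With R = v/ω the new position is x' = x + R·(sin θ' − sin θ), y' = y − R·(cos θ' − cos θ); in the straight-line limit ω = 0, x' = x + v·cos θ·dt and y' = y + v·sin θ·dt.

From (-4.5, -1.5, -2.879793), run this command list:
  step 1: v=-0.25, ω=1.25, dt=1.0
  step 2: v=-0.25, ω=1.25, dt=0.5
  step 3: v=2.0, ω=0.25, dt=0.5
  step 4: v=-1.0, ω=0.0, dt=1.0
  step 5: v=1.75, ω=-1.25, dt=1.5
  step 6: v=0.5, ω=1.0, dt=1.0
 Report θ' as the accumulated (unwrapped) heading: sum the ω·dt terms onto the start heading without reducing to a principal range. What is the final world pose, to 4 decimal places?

step 1: θ'=-1.6298 (R=-0.2000) → pose (-4.3521, -1.3186, -1.6298)
step 2: θ'=-1.0048 (R=-0.2000) → pose (-4.3830, -1.1996, -1.0048)
step 3: θ'=-0.8798 (R=8.0000) → pose (-3.7954, -2.0079, -0.8798)
step 4: θ'=-0.8798 (straight) → pose (-4.4327, -1.2373, -0.8798)
step 5: θ'=-2.7548 (R=-1.4000) → pose (-4.9834, -3.4261, -2.7548)
step 6: θ'=-1.7548 (R=0.5000) → pose (-5.2864, -3.7977, -1.7548)

(-5.2864, -3.7977, -1.7548)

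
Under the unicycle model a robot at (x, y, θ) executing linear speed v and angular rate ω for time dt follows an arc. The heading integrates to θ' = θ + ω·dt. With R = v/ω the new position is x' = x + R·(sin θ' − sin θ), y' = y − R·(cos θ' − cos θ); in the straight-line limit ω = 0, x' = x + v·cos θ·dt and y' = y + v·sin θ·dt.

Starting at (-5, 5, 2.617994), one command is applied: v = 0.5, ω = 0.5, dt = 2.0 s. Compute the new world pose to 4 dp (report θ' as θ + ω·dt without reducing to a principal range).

θ' = 2.6180 + 0.5·2.0 = 3.6180
R = v/ω = 0.5/0.5 = 1.0000
x' = -5 + 1.0000·(sin 3.6180 − sin 2.6180) = -5.9586
y' = 5 − 1.0000·(cos 3.6180 − cos 2.6180) = 5.0226

(-5.9586, 5.0226, 3.6180)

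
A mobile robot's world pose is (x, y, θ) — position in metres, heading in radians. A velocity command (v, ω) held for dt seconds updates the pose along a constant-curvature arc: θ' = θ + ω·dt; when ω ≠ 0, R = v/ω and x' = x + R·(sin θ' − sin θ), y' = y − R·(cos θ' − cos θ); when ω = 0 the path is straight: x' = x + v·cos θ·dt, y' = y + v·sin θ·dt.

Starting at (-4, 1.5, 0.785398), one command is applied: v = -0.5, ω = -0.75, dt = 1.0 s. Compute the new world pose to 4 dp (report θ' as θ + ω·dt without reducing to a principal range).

(-4.4478, 1.3052, 0.0354)

θ' = 0.7854 + -0.75·1.0 = 0.0354
R = v/ω = -0.5/-0.75 = 0.6667
x' = -4 + 0.6667·(sin 0.0354 − sin 0.7854) = -4.4478
y' = 1.5 − 0.6667·(cos 0.0354 − cos 0.7854) = 1.3052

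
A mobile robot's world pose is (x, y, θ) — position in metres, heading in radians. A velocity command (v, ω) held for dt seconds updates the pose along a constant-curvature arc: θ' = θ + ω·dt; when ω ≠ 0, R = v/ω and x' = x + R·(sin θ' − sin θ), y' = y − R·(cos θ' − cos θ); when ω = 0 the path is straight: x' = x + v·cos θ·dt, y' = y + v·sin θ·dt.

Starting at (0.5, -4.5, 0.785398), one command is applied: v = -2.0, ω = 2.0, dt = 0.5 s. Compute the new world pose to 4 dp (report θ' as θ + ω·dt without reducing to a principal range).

(0.2300, -5.4201, 1.7854)

θ' = 0.7854 + 2.0·0.5 = 1.7854
R = v/ω = -2.0/2.0 = -1.0000
x' = 0.5 + -1.0000·(sin 1.7854 − sin 0.7854) = 0.2300
y' = -4.5 − -1.0000·(cos 1.7854 − cos 0.7854) = -5.4201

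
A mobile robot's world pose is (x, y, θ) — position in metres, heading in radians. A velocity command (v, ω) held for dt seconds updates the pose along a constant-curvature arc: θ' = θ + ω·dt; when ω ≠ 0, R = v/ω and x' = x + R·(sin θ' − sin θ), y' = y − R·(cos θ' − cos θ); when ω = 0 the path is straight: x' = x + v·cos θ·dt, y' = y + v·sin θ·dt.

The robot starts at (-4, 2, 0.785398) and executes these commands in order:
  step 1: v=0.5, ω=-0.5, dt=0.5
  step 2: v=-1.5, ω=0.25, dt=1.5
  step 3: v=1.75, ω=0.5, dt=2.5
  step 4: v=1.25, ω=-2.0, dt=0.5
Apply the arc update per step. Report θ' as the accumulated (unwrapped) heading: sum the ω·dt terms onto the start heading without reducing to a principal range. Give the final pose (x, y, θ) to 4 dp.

step 1: θ'=0.5354 (R=-1.0000) → pose (-3.8031, 2.1530, 0.5354)
step 2: θ'=0.9104 (R=-6.0000) → pose (-5.4805, 0.6732, 0.9104)
step 3: θ'=2.1604 (R=3.5000) → pose (-5.3355, 4.7663, 2.1604)
step 4: θ'=1.1604 (R=-0.6250) → pose (-5.3891, 5.3631, 1.1604)

(-5.3891, 5.3631, 1.1604)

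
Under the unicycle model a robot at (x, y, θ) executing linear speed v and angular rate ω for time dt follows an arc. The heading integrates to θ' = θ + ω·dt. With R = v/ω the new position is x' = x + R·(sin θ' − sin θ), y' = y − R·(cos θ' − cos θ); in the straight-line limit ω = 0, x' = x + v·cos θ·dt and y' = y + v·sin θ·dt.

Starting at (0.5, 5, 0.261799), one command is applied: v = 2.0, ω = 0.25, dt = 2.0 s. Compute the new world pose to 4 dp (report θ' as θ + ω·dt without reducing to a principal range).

θ' = 0.2618 + 0.25·2.0 = 0.7618
R = v/ω = 2.0/0.25 = 8.0000
x' = 0.5 + 8.0000·(sin 0.7618 − sin 0.2618) = 3.9512
y' = 5 − 8.0000·(cos 0.7618 − cos 0.2618) = 6.9386

(3.9512, 6.9386, 0.7618)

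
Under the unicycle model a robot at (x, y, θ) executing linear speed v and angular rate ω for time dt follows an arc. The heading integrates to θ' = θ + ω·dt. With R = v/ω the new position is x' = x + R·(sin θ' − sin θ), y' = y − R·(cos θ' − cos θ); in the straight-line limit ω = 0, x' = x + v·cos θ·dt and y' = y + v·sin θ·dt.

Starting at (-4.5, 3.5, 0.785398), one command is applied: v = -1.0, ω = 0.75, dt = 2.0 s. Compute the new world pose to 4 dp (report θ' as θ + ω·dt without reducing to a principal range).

θ' = 0.7854 + 0.75·2.0 = 2.2854
R = v/ω = -1.0/0.75 = -1.3333
x' = -4.5 + -1.3333·(sin 2.2854 − sin 0.7854) = -4.5643
y' = 3.5 − -1.3333·(cos 2.2854 − cos 0.7854) = 1.6834

(-4.5643, 1.6834, 2.2854)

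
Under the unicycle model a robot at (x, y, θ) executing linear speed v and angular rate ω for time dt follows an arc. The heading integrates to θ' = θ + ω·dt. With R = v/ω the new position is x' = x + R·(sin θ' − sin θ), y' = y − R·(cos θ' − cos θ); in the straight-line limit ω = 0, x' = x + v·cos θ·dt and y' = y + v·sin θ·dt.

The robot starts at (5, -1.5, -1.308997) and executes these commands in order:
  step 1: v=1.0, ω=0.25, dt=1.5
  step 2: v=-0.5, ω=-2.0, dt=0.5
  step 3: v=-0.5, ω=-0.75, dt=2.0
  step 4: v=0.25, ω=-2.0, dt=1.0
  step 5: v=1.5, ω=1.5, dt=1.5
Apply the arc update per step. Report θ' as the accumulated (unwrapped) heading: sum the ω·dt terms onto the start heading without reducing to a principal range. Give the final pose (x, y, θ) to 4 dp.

(5.6642, -0.3423, -3.1840)

step 1: θ'=-0.9340 (R=4.0000) → pose (5.6477, -2.8432, -0.9340)
step 2: θ'=-1.9340 (R=0.2500) → pose (5.6150, -2.6058, -1.9340)
step 3: θ'=-3.4340 (R=0.6667) → pose (6.4303, -2.2042, -3.4340)
step 4: θ'=-5.4340 (R=-0.1250) → pose (6.3725, -2.0020, -5.4340)
step 5: θ'=-3.1840 (R=1.0000) → pose (5.6642, -0.3423, -3.1840)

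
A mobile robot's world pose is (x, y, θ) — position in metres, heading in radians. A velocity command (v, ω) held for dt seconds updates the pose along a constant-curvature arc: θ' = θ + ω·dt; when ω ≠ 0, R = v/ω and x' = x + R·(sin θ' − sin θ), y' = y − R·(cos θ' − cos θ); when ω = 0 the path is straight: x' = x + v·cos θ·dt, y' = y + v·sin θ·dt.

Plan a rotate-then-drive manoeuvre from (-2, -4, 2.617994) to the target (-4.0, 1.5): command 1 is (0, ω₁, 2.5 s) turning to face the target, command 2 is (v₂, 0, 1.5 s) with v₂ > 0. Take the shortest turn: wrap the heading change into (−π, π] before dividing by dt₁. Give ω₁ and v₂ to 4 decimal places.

heading to target = atan2(1.5−-4, -4−-2) = 1.9196
Δθ = wrap(1.9196 − 2.6180) = -0.6984; ω₁ = Δθ/dt₁ = -0.2794
distance = √((-4−-2)² + (1.5−-4)²) = 5.8523; v₂ = distance/dt₂ = 3.9016

ω₁ = -0.2794, v₂ = 3.9016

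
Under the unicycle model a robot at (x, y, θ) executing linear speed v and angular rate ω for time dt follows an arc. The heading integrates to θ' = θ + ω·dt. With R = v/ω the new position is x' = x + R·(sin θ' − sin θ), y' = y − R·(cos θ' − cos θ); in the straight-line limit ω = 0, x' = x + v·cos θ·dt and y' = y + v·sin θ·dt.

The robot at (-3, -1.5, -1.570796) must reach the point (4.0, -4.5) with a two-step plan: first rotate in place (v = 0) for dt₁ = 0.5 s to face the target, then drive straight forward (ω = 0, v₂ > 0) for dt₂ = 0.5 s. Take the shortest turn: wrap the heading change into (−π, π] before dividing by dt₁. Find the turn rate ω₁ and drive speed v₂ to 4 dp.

ω₁ = 2.3318, v₂ = 15.2315

heading to target = atan2(-4.5−-1.5, 4−-3) = -0.4049
Δθ = wrap(-0.4049 − -1.5708) = 1.1659; ω₁ = Δθ/dt₁ = 2.3318
distance = √((4−-3)² + (-4.5−-1.5)²) = 7.6158; v₂ = distance/dt₂ = 15.2315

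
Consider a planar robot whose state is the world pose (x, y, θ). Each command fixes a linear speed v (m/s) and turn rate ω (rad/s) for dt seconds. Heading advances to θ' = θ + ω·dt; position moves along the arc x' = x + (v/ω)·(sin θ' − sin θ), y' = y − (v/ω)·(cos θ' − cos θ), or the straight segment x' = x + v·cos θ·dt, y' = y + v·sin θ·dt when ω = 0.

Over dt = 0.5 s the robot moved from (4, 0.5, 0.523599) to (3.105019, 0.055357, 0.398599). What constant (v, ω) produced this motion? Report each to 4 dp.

Δθ = 0.398599 − 0.523599 = -0.125000
ω = Δθ/dt = -0.125000/0.5 = -0.2500
R = Δx/(sin θ' − sin θ) = 8.0000
v = R·ω = 8.0000·-0.2500 = -2.0000

v = -2.0000, ω = -0.2500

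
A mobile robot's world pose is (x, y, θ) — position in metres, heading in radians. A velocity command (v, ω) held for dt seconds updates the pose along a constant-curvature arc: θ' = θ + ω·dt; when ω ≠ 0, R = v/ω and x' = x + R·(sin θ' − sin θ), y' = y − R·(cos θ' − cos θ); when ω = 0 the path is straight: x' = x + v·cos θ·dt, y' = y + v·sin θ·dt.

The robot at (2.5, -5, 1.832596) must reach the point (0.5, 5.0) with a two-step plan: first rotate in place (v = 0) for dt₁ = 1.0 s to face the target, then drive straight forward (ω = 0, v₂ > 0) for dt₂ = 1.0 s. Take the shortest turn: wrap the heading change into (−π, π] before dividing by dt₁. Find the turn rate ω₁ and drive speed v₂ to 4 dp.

heading to target = atan2(5−-5, 0.5−2.5) = 1.7682
Δθ = wrap(1.7682 − 1.8326) = -0.0644; ω₁ = Δθ/dt₁ = -0.0644
distance = √((0.5−2.5)² + (5−-5)²) = 10.1980; v₂ = distance/dt₂ = 10.1980

ω₁ = -0.0644, v₂ = 10.1980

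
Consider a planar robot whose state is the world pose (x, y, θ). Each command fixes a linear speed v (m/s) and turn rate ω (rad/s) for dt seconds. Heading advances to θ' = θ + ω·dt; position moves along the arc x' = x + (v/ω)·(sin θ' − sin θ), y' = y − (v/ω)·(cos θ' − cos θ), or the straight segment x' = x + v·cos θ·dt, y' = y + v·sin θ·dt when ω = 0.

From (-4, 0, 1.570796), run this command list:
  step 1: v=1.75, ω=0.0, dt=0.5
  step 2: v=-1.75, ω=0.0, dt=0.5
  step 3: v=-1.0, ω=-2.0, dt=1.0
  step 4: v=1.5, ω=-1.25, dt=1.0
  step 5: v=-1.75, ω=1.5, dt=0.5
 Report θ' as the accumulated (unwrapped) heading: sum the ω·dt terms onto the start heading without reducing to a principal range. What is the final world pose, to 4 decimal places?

(-4.2396, -0.8512, -0.9292)

step 1: θ'=1.5708 (straight) → pose (-4.0000, 0.8750, 1.5708)
step 2: θ'=1.5708 (straight) → pose (-4.0000, 0.0000, 1.5708)
step 3: θ'=-0.4292 (R=0.5000) → pose (-4.7081, -0.4546, -0.4292)
step 4: θ'=-1.6792 (R=-1.2000) → pose (-4.0145, -1.6756, -1.6792)
step 5: θ'=-0.9292 (R=-1.1667) → pose (-4.2396, -0.8512, -0.9292)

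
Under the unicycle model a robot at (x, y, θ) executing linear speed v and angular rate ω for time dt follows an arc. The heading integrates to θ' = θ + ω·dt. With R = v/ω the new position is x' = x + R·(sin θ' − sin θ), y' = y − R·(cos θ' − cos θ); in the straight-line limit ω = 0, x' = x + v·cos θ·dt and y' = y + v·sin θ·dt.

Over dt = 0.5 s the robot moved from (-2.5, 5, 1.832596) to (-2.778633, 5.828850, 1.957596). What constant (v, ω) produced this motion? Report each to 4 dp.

Δθ = 1.957596 − 1.832596 = 0.125000
ω = Δθ/dt = 0.125000/0.5 = 0.2500
R = −Δy/(cos θ' − cos θ) = 7.0000
v = R·ω = 7.0000·0.2500 = 1.7500

v = 1.7500, ω = 0.2500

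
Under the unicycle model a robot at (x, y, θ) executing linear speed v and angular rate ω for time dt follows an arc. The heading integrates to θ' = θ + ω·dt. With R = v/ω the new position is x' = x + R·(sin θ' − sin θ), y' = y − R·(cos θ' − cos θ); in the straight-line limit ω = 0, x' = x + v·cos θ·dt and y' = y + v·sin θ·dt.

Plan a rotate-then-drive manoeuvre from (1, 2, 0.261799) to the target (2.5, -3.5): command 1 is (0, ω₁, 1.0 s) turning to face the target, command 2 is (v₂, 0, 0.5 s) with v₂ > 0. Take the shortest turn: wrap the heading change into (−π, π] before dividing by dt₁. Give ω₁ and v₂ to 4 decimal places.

heading to target = atan2(-3.5−2, 2.5−1) = -1.3045
Δθ = wrap(-1.3045 − 0.2618) = -1.5663; ω₁ = Δθ/dt₁ = -1.5663
distance = √((2.5−1)² + (-3.5−2)²) = 5.7009; v₂ = distance/dt₂ = 11.4018

ω₁ = -1.5663, v₂ = 11.4018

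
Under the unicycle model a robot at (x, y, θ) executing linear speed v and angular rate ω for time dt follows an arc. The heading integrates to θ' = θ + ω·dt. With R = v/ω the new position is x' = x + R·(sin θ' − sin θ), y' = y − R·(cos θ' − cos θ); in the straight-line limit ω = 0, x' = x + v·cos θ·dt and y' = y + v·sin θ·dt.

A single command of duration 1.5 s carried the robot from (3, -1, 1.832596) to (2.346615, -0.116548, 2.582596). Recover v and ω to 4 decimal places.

v = 0.7500, ω = 0.5000

Δθ = 2.582596 − 1.832596 = 0.750000
ω = Δθ/dt = 0.750000/1.5 = 0.5000
R = −Δy/(cos θ' − cos θ) = 1.5000
v = R·ω = 1.5000·0.5000 = 0.7500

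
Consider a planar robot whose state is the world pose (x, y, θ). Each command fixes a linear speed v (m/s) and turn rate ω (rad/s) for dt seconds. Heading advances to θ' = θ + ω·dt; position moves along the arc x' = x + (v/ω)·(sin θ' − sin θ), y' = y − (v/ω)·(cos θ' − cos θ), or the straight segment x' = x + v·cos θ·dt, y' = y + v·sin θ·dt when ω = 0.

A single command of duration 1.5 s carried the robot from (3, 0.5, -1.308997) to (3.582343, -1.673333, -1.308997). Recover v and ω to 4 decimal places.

Δθ = -1.308997 − -1.308997 = 0.000000
ω = Δθ/dt = 0.000000/1.5 = 0.0000
ω = 0 → v = (Δx·cos θ + Δy·sin θ)/dt = 1.5000

v = 1.5000, ω = 0.0000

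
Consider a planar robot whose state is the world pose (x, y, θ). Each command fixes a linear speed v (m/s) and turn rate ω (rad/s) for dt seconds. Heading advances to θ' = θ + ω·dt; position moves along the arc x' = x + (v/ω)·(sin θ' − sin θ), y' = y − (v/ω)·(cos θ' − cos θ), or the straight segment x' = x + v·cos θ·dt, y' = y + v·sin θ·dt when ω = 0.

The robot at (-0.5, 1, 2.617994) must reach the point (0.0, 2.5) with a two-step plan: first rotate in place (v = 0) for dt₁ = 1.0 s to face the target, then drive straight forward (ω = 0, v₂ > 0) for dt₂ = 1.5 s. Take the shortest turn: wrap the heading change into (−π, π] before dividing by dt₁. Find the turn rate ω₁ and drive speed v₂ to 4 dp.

heading to target = atan2(2.5−1, 0−-0.5) = 1.2490
Δθ = wrap(1.2490 − 2.6180) = -1.3689; ω₁ = Δθ/dt₁ = -1.3689
distance = √((0−-0.5)² + (2.5−1)²) = 1.5811; v₂ = distance/dt₂ = 1.0541

ω₁ = -1.3689, v₂ = 1.0541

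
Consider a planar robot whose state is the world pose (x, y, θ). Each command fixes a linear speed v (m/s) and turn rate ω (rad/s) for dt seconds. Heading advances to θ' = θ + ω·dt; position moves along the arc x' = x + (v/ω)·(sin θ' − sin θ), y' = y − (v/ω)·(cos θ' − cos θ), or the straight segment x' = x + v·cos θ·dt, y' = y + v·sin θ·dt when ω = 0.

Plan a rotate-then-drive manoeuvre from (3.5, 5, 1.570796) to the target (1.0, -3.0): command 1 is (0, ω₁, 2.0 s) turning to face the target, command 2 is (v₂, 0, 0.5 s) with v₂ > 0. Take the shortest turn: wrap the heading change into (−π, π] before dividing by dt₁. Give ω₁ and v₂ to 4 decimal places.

heading to target = atan2(-3−5, 1−3.5) = -1.8737
Δθ = wrap(-1.8737 − 1.5708) = 2.8387; ω₁ = Δθ/dt₁ = 1.4194
distance = √((1−3.5)² + (-3−5)²) = 8.3815; v₂ = distance/dt₂ = 16.7631

ω₁ = 1.4194, v₂ = 16.7631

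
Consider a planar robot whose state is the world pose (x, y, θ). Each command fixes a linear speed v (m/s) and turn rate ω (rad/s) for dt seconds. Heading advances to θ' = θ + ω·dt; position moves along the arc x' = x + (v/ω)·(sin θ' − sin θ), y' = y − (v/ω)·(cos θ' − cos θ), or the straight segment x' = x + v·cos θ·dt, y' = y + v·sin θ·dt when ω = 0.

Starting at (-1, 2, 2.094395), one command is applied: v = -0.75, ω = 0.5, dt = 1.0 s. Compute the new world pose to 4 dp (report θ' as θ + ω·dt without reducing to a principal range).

(-0.4814, 1.4690, 2.5944)

θ' = 2.0944 + 0.5·1.0 = 2.5944
R = v/ω = -0.75/0.5 = -1.5000
x' = -1 + -1.5000·(sin 2.5944 − sin 2.0944) = -0.4814
y' = 2 − -1.5000·(cos 2.5944 − cos 2.0944) = 1.4690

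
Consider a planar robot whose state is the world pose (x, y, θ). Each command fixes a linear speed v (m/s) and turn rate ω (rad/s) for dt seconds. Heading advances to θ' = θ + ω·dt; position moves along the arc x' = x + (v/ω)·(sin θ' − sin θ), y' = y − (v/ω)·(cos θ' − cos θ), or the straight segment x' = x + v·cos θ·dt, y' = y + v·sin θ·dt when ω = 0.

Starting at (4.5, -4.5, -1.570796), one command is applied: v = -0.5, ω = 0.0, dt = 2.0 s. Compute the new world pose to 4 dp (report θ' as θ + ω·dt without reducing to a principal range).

(4.5000, -3.5000, -1.5708)

θ' = -1.5708 + 0.0·2.0 = -1.5708
ω = 0 → straight: x' = 4.5 + -0.5·cos(-1.5708)·2.0 = 4.5000
y' = -4.5 + -0.5·sin(-1.5708)·2.0 = -3.5000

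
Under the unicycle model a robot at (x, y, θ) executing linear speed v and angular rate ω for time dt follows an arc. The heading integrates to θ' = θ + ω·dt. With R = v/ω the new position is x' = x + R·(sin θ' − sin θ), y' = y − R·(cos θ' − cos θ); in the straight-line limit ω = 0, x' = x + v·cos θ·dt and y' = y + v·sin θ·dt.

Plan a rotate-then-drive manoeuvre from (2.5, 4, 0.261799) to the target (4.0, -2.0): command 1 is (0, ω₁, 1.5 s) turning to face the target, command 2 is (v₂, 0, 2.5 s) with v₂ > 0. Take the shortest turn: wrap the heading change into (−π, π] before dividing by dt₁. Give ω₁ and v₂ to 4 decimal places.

heading to target = atan2(-2−4, 4−2.5) = -1.3258
Δθ = wrap(-1.3258 − 0.2618) = -1.5876; ω₁ = Δθ/dt₁ = -1.0584
distance = √((4−2.5)² + (-2−4)²) = 6.1847; v₂ = distance/dt₂ = 2.4739

ω₁ = -1.0584, v₂ = 2.4739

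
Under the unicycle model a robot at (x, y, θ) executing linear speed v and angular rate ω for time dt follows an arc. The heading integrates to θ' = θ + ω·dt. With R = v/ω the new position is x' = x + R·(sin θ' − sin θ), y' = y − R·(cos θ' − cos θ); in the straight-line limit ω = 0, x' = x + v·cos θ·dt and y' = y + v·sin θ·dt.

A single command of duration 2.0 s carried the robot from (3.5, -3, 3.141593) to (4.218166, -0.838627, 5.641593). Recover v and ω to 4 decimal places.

v = -1.5000, ω = 1.2500

Δθ = 5.641593 − 3.141593 = 2.500000
ω = Δθ/dt = 2.500000/2.0 = 1.2500
R = −Δy/(cos θ' − cos θ) = -1.2000
v = R·ω = -1.2000·1.2500 = -1.5000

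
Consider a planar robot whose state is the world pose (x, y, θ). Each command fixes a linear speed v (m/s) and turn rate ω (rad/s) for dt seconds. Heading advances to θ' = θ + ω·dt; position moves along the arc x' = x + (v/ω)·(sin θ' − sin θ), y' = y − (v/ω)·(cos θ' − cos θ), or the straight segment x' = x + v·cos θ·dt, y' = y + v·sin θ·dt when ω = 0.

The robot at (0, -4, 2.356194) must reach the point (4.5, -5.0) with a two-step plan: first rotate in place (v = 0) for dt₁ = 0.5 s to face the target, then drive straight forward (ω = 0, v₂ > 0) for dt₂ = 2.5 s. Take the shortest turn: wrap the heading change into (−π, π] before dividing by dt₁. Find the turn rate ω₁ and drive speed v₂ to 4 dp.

ω₁ = -5.1497, v₂ = 1.8439

heading to target = atan2(-5−-4, 4.5−0) = -0.2187
Δθ = wrap(-0.2187 − 2.3562) = -2.5749; ω₁ = Δθ/dt₁ = -5.1497
distance = √((4.5−0)² + (-5−-4)²) = 4.6098; v₂ = distance/dt₂ = 1.8439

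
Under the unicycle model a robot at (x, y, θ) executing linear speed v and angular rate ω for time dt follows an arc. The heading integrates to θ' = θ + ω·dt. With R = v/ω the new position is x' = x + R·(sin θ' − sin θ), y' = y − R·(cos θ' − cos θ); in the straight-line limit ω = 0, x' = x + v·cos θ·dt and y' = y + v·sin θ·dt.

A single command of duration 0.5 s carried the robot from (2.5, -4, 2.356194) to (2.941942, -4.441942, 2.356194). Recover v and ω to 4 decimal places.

Δθ = 2.356194 − 2.356194 = 0.000000
ω = Δθ/dt = 0.000000/0.5 = 0.0000
ω = 0 → v = (Δx·cos θ + Δy·sin θ)/dt = -1.2500

v = -1.2500, ω = 0.0000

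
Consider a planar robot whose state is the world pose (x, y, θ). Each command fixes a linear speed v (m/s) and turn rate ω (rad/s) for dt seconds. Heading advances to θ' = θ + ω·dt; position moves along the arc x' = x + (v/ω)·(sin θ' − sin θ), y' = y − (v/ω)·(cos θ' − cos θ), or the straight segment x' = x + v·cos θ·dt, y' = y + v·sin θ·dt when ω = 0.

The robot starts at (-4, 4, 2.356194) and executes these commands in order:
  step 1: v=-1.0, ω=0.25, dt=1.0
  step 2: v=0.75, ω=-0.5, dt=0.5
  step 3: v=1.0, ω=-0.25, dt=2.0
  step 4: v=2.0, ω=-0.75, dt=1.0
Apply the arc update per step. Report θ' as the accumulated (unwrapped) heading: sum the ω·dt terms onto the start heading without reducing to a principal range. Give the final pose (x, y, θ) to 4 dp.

step 1: θ'=2.6062 (R=-4.0000) → pose (-3.2123, 3.3882, 2.6062)
step 2: θ'=2.3562 (R=-1.5000) → pose (-3.5077, 3.6176, 2.3562)
step 3: θ'=1.8562 (R=-4.0000) → pose (-4.5175, 5.3199, 1.8562)
step 4: θ'=1.1062 (R=-2.6667) → pose (-4.3427, 7.2655, 1.1062)

(-4.3427, 7.2655, 1.1062)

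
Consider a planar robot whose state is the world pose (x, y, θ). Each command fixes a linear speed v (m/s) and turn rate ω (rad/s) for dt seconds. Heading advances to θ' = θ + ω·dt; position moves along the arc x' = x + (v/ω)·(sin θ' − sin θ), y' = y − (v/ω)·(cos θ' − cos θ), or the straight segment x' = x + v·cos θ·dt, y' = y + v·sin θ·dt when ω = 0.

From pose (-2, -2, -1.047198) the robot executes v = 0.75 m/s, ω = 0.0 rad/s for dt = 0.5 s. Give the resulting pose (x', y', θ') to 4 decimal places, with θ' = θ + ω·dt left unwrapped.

θ' = -1.0472 + 0.0·0.5 = -1.0472
ω = 0 → straight: x' = -2 + 0.75·cos(-1.0472)·0.5 = -1.8125
y' = -2 + 0.75·sin(-1.0472)·0.5 = -2.3248

(-1.8125, -2.3248, -1.0472)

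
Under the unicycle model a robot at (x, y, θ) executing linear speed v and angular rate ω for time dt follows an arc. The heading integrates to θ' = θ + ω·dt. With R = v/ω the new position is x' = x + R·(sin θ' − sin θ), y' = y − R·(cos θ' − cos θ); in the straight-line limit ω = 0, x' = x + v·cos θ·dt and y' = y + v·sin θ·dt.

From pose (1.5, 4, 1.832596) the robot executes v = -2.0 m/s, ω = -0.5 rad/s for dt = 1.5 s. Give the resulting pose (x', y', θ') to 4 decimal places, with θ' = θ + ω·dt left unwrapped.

(1.1690, 1.0886, 1.0826)

θ' = 1.8326 + -0.5·1.5 = 1.0826
R = v/ω = -2.0/-0.5 = 4.0000
x' = 1.5 + 4.0000·(sin 1.0826 − sin 1.8326) = 1.1690
y' = 4 − 4.0000·(cos 1.0826 − cos 1.8326) = 1.0886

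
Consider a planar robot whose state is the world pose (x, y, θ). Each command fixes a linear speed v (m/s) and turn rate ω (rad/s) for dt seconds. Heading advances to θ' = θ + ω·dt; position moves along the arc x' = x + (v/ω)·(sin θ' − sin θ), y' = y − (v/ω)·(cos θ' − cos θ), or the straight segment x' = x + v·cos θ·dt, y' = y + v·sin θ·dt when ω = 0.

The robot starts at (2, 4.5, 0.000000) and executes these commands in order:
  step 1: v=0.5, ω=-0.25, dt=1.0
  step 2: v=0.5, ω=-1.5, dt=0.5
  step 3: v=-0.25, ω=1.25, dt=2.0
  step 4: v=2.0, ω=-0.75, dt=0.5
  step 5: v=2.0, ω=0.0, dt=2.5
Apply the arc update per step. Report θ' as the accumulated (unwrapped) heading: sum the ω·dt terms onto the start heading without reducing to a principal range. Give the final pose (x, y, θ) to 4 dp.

step 1: θ'=-0.2500 (R=-2.0000) → pose (2.4948, 4.4378, -0.2500)
step 2: θ'=-1.0000 (R=-0.3333) → pose (2.6928, 4.2950, -1.0000)
step 3: θ'=1.5000 (R=-0.2000) → pose (2.3250, 4.2010, 1.5000)
step 4: θ'=1.1250 (R=-2.6667) → pose (2.5790, 5.1622, 1.1250)
step 5: θ'=1.1250 (straight) → pose (4.7349, 9.6736, 1.1250)

(4.7349, 9.6736, 1.1250)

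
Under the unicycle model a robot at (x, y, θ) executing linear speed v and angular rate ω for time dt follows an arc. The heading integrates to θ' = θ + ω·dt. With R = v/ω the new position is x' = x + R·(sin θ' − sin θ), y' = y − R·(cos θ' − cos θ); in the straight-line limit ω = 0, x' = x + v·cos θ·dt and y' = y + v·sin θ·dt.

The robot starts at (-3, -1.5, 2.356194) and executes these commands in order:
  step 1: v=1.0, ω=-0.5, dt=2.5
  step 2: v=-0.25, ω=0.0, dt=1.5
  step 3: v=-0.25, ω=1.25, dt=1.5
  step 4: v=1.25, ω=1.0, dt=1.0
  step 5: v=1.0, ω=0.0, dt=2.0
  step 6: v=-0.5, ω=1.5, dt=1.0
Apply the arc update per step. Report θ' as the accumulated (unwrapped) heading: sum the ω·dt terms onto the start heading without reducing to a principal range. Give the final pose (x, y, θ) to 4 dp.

(-5.8691, -1.2456, 5.4812)

step 1: θ'=1.1062 (R=-2.0000) → pose (-3.3738, 0.8103, 1.1062)
step 2: θ'=1.1062 (straight) → pose (-3.5418, 0.4751, 1.1062)
step 3: θ'=2.9812 (R=-0.2000) → pose (-3.3950, 0.1881, 2.9812)
step 4: θ'=3.9812 (R=1.2500) → pose (-4.5251, -0.2112, 3.9812)
step 5: θ'=3.9812 (straight) → pose (-5.8606, -1.7000, 3.9812)
step 6: θ'=5.4812 (R=-0.3333) → pose (-5.8691, -1.2456, 5.4812)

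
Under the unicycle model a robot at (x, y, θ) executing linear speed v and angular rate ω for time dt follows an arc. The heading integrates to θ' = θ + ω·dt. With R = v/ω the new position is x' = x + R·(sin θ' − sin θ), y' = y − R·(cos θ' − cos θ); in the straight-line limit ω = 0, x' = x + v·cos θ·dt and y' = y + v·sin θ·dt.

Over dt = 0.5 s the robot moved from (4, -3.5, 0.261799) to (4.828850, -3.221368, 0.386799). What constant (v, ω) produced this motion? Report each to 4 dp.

v = 1.7500, ω = 0.2500

Δθ = 0.386799 − 0.261799 = 0.125000
ω = Δθ/dt = 0.125000/0.5 = 0.2500
R = Δx/(sin θ' − sin θ) = 7.0000
v = R·ω = 7.0000·0.2500 = 1.7500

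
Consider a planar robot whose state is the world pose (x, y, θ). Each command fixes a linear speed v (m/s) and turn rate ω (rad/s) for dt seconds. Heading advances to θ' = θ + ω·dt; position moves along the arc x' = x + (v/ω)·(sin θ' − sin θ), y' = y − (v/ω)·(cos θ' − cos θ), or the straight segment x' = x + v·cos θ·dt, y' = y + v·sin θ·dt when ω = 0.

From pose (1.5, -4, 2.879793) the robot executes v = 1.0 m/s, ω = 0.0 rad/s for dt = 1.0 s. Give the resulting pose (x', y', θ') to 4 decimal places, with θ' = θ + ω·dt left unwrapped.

θ' = 2.8798 + 0.0·1.0 = 2.8798
ω = 0 → straight: x' = 1.5 + 1.0·cos(2.8798)·1.0 = 0.5341
y' = -4 + 1.0·sin(2.8798)·1.0 = -3.7412

(0.5341, -3.7412, 2.8798)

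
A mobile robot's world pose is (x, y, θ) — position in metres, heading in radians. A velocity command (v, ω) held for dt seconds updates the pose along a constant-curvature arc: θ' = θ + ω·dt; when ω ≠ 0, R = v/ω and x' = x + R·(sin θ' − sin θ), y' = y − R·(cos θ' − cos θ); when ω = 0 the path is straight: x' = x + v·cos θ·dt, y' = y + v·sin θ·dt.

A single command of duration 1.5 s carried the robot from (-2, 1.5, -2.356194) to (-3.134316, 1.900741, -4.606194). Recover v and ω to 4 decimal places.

v = 1.0000, ω = -1.5000

Δθ = -4.606194 − -2.356194 = -2.250000
ω = Δθ/dt = -2.250000/1.5 = -1.5000
R = Δx/(sin θ' − sin θ) = -0.6667
v = R·ω = -0.6667·-1.5000 = 1.0000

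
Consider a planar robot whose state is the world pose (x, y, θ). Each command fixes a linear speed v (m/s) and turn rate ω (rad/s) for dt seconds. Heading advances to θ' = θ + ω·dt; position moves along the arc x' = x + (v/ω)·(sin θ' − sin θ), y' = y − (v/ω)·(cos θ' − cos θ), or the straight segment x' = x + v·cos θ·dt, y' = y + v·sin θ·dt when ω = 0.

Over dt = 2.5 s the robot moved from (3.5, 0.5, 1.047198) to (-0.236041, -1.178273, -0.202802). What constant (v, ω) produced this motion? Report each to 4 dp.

v = -1.7500, ω = -0.5000

Δθ = -0.202802 − 1.047198 = -1.250000
ω = Δθ/dt = -1.250000/2.5 = -0.5000
R = Δx/(sin θ' − sin θ) = 3.5000
v = R·ω = 3.5000·-0.5000 = -1.7500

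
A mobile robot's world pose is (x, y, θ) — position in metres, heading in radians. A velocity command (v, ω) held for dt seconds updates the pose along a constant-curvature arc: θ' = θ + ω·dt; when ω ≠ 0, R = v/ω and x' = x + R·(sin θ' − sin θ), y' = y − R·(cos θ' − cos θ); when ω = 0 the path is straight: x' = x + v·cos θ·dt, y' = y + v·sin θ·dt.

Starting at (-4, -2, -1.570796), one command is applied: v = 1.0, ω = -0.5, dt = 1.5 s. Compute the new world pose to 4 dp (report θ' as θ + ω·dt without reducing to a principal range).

θ' = -1.5708 + -0.5·1.5 = -2.3208
R = v/ω = 1.0/-0.5 = -2.0000
x' = -4 + -2.0000·(sin -2.3208 − sin -1.5708) = -4.5366
y' = -2 − -2.0000·(cos -2.3208 − cos -1.5708) = -3.3633

(-4.5366, -3.3633, -2.3208)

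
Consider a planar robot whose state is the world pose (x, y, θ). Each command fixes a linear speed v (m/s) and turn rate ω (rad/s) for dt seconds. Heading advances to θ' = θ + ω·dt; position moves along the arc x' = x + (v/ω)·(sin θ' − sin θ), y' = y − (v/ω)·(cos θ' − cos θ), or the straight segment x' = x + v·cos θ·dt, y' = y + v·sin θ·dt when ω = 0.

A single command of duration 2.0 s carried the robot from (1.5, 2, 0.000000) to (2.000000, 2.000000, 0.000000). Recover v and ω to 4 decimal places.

v = 0.2500, ω = 0.0000

Δθ = 0.000000 − 0.000000 = 0.000000
ω = Δθ/dt = 0.000000/2.0 = 0.0000
ω = 0 → v = (Δx·cos θ + Δy·sin θ)/dt = 0.2500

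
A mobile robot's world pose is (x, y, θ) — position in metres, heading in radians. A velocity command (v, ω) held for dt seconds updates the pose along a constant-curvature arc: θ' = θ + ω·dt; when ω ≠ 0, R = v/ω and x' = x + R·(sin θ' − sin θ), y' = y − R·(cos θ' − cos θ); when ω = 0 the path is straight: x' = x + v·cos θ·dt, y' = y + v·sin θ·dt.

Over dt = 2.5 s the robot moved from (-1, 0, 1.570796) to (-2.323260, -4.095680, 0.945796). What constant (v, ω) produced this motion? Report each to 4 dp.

Δθ = 0.945796 − 1.570796 = -0.625000
ω = Δθ/dt = -0.625000/2.5 = -0.2500
R = −Δy/(cos θ' − cos θ) = 7.0000
v = R·ω = 7.0000·-0.2500 = -1.7500

v = -1.7500, ω = -0.2500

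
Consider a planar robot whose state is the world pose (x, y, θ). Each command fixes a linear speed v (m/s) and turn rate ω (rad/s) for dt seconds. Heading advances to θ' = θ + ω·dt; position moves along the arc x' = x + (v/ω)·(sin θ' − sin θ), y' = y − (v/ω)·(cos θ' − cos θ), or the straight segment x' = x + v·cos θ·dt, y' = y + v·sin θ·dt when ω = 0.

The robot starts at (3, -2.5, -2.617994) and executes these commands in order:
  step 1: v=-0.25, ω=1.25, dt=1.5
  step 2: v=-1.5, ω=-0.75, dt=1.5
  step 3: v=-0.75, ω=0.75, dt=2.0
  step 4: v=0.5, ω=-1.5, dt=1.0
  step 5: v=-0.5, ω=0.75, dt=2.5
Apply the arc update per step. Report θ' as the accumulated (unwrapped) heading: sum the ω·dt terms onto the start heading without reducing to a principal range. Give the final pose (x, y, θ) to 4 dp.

(1.4362, 1.5582, 0.0070)

step 1: θ'=-0.7430 (R=-0.2000) → pose (3.0353, -2.1795, -0.7430)
step 2: θ'=-1.8680 (R=2.0000) → pose (2.4760, -0.1209, -1.8680)
step 3: θ'=-0.3680 (R=-1.0000) → pose (1.8796, 1.1050, -0.3680)
step 4: θ'=-1.8680 (R=-0.3333) → pose (2.0784, 0.6963, -1.8680)
step 5: θ'=0.0070 (R=-0.6667) → pose (1.4362, 1.5582, 0.0070)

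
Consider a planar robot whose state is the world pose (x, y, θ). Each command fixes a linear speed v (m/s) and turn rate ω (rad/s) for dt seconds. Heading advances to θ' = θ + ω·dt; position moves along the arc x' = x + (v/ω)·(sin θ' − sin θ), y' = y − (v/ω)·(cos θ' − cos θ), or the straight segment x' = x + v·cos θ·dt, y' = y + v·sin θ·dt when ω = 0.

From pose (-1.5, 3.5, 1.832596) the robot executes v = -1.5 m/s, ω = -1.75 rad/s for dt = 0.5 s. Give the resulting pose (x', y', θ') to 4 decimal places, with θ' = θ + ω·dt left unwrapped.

θ' = 1.8326 + -1.75·0.5 = 0.9576
R = v/ω = -1.5/-1.75 = 0.8571
x' = -1.5 + 0.8571·(sin 0.9576 − sin 1.8326) = -1.6270
y' = 3.5 − 0.8571·(cos 0.9576 − cos 1.8326) = 2.7849

(-1.6270, 2.7849, 0.9576)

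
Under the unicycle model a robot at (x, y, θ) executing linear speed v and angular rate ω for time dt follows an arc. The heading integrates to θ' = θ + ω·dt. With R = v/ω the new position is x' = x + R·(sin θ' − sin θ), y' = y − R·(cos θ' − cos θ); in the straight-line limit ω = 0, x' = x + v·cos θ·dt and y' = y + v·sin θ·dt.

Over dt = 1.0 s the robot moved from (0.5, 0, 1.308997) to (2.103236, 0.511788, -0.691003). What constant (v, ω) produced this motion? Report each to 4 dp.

Δθ = -0.691003 − 1.308997 = -2.000000
ω = Δθ/dt = -2.000000/1.0 = -2.0000
R = Δx/(sin θ' − sin θ) = -1.0000
v = R·ω = -1.0000·-2.0000 = 2.0000

v = 2.0000, ω = -2.0000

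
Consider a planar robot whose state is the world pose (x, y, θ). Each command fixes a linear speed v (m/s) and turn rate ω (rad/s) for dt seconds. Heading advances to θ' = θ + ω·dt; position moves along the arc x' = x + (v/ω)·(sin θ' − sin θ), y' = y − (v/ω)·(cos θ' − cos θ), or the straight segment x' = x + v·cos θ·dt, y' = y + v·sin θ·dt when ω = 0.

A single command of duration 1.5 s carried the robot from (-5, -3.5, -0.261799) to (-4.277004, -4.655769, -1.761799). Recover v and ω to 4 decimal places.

v = 1.0000, ω = -1.0000

Δθ = -1.761799 − -0.261799 = -1.500000
ω = Δθ/dt = -1.500000/1.5 = -1.0000
R = −Δy/(cos θ' − cos θ) = -1.0000
v = R·ω = -1.0000·-1.0000 = 1.0000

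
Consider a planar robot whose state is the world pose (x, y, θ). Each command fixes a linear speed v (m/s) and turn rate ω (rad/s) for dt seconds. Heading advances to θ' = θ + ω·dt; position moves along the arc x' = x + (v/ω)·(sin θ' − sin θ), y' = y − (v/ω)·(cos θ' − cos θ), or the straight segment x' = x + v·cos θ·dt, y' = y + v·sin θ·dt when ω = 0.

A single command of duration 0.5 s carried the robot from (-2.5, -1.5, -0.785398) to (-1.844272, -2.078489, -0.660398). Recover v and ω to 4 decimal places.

Δθ = -0.660398 − -0.785398 = 0.125000
ω = Δθ/dt = 0.125000/0.5 = 0.2500
R = Δx/(sin θ' − sin θ) = 7.0000
v = R·ω = 7.0000·0.2500 = 1.7500

v = 1.7500, ω = 0.2500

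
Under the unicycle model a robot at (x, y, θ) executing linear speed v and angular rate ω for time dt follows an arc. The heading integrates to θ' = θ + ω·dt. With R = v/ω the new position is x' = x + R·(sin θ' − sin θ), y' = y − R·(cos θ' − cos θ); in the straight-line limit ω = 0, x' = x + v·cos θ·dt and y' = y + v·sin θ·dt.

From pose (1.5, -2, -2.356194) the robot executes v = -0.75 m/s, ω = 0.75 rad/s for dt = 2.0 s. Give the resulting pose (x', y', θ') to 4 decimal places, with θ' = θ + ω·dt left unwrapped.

θ' = -2.3562 + 0.75·2.0 = -0.8562
R = v/ω = -0.75/0.75 = -1.0000
x' = 1.5 + -1.0000·(sin -0.8562 − sin -2.3562) = 1.5482
y' = -2 − -1.0000·(cos -0.8562 − cos -2.3562) = -0.6376

(1.5482, -0.6376, -0.8562)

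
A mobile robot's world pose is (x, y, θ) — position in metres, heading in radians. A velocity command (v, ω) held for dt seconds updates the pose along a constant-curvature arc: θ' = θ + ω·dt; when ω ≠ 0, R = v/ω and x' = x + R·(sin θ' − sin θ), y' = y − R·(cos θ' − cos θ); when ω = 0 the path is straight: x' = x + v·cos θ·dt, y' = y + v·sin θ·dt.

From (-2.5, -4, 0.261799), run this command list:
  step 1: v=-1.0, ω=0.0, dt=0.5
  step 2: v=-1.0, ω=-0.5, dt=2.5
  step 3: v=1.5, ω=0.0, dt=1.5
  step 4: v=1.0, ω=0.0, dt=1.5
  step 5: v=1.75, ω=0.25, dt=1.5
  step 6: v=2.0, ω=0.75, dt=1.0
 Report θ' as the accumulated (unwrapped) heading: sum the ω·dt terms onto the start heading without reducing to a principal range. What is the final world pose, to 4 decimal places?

(0.6077, -8.7636, 0.1368)

step 1: θ'=0.2618 (straight) → pose (-2.9830, -4.1294, 0.2618)
step 2: θ'=-0.9882 (R=2.0000) → pose (-5.1707, -3.2979, -0.9882)
step 3: θ'=-0.9882 (straight) → pose (-3.9327, -5.1768, -0.9882)
step 4: θ'=-0.9882 (straight) → pose (-3.1075, -6.4293, -0.9882)
step 5: θ'=-0.6132 (R=7.0000) → pose (-1.2906, -8.3027, -0.6132)
step 6: θ'=0.1368 (R=2.6667) → pose (0.6077, -8.7636, 0.1368)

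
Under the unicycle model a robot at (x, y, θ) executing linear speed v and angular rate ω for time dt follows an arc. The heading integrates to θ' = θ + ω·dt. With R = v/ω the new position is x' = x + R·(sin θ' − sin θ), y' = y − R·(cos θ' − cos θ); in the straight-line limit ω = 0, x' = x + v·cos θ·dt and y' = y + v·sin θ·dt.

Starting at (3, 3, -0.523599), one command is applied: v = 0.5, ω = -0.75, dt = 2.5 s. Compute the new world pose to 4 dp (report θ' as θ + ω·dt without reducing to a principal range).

(3.1177, 1.9317, -2.3986)

θ' = -0.5236 + -0.75·2.5 = -2.3986
R = v/ω = 0.5/-0.75 = -0.6667
x' = 3 + -0.6667·(sin -2.3986 − sin -0.5236) = 3.1177
y' = 3 − -0.6667·(cos -2.3986 − cos -0.5236) = 1.9317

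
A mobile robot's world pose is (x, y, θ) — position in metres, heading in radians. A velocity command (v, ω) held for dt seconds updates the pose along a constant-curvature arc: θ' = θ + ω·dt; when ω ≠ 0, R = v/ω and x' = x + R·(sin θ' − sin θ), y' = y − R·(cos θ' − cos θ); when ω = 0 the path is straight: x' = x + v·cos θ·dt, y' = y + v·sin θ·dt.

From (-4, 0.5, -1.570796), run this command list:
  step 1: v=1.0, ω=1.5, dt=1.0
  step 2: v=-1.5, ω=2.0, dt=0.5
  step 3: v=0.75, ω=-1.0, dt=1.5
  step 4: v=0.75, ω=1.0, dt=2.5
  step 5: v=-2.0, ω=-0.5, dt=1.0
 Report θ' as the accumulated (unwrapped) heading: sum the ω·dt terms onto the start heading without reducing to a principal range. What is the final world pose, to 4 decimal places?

(-1.7066, -1.3554, 1.4292)

step 1: θ'=-0.0708 (R=0.6667) → pose (-3.3805, -0.1650, -0.0708)
step 2: θ'=0.9292 (R=-0.7500) → pose (-4.0344, -0.4643, 0.9292)
step 3: θ'=-0.5708 (R=-0.7500) → pose (-3.0283, -0.2820, -0.5708)
step 4: θ'=1.9292 (R=0.7500) → pose (-1.9207, 0.6122, 1.9292)
step 5: θ'=1.4292 (R=4.0000) → pose (-1.7066, -1.3554, 1.4292)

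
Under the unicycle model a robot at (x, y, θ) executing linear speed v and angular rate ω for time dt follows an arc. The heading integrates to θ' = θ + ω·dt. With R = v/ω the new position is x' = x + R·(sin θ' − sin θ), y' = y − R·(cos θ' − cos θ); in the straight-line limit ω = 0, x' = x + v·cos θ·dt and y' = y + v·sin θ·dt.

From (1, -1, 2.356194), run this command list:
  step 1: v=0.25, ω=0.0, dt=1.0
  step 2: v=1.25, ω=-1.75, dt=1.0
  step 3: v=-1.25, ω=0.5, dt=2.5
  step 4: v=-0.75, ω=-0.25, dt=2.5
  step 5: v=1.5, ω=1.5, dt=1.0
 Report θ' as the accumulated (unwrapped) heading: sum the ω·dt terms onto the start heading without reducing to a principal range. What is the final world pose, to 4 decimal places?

step 1: θ'=2.3562 (straight) → pose (0.8232, -0.8232, 2.3562)
step 2: θ'=0.6062 (R=-0.7143) → pose (0.9213, 0.2689, 0.6062)
step 3: θ'=1.8562 (R=-2.5000) → pose (-0.0532, -2.4895, 1.8562)
step 4: θ'=1.2312 (R=3.0000) → pose (-0.1032, -4.3335, 1.2312)
step 5: θ'=2.7312 (R=1.0000) → pose (-0.6471, -3.0834, 2.7312)

(-0.6471, -3.0834, 2.7312)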